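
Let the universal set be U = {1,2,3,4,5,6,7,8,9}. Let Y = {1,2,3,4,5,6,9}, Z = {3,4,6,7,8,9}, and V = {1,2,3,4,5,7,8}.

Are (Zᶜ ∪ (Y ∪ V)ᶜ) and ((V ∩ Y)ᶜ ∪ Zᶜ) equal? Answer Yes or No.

Zᶜ = {1,2,5}
Y ∪ V = {1,2,3,4,5,6,7,8,9}
(Y ∪ V)ᶜ = {}
Zᶜ ∪ (Y ∪ V)ᶜ = {1,2,5}
V ∩ Y = {1,2,3,4,5}
(V ∩ Y)ᶜ = {6,7,8,9}
(V ∩ Y)ᶜ ∪ Zᶜ = {1,2,5,6,7,8,9}
6 ∈ (V ∩ Y)ᶜ ∪ Zᶜ but 6 ∉ Zᶜ ∪ (Y ∪ V)ᶜ, so they differ.

No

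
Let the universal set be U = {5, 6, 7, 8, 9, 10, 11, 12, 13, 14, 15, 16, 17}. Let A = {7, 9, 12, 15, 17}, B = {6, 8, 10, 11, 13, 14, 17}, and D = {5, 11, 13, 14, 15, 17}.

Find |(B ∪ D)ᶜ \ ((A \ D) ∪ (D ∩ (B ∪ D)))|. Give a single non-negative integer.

1

B ∪ D = {5, 6, 8, 10, 11, 13, 14, 15, 17}
(B ∪ D)ᶜ = {7, 9, 12, 16}
A \ D = {7, 9, 12}
D ∩ (B ∪ D) = {5, 11, 13, 14, 15, 17}
(A \ D) ∪ (D ∩ (B ∪ D)) = {5, 7, 9, 11, 12, 13, 14, 15, 17}
(B ∪ D)ᶜ \ ((A \ D) ∪ (D ∩ (B ∪ D))) = {16}
|(B ∪ D)ᶜ \ ((A \ D) ∪ (D ∩ (B ∪ D)))| = 1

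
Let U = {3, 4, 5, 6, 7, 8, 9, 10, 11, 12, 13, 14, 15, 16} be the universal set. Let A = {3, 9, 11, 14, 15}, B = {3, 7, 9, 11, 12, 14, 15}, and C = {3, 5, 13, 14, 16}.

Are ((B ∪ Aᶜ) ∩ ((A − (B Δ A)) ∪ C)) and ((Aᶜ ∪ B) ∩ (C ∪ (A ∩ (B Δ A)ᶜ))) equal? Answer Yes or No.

Yes

Aᶜ = {4, 5, 6, 7, 8, 10, 12, 13, 16}
B ∪ Aᶜ = {3, 4, 5, 6, 7, 8, 9, 10, 11, 12, 13, 14, 15, 16}
B Δ A = {7, 12}
A − (B Δ A) = {3, 9, 11, 14, 15}
(A − (B Δ A)) ∪ C = {3, 5, 9, 11, 13, 14, 15, 16}
(B ∪ Aᶜ) ∩ ((A − (B Δ A)) ∪ C) = {3, 5, 9, 11, 13, 14, 15, 16}
Aᶜ ∪ B = {3, 4, 5, 6, 7, 8, 9, 10, 11, 12, 13, 14, 15, 16}
(B Δ A)ᶜ = {3, 4, 5, 6, 8, 9, 10, 11, 13, 14, 15, 16}
A ∩ (B Δ A)ᶜ = {3, 9, 11, 14, 15}
C ∪ (A ∩ (B Δ A)ᶜ) = {3, 5, 9, 11, 13, 14, 15, 16}
(Aᶜ ∪ B) ∩ (C ∪ (A ∩ (B Δ A)ᶜ)) = {3, 5, 9, 11, 13, 14, 15, 16}
Both equal {3, 5, 9, 11, 13, 14, 15, 16}, so (B ∪ Aᶜ) ∩ ((A − (B Δ A)) ∪ C) = (Aᶜ ∪ B) ∩ (C ∪ (A ∩ (B Δ A)ᶜ)).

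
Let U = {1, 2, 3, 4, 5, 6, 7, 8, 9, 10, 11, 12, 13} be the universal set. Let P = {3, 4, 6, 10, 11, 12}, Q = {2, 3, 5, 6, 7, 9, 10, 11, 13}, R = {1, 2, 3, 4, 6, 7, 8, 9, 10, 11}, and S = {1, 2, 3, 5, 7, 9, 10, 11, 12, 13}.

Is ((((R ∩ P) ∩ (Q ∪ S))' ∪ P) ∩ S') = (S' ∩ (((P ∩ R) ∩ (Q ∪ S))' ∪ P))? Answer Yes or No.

Yes

R ∩ P = {3, 4, 6, 10, 11}
Q ∪ S = {1, 2, 3, 5, 6, 7, 9, 10, 11, 12, 13}
(R ∩ P) ∩ (Q ∪ S) = {3, 6, 10, 11}
((R ∩ P) ∩ (Q ∪ S))' = {1, 2, 4, 5, 7, 8, 9, 12, 13}
((R ∩ P) ∩ (Q ∪ S))' ∪ P = {1, 2, 3, 4, 5, 6, 7, 8, 9, 10, 11, 12, 13}
S' = {4, 6, 8}
(((R ∩ P) ∩ (Q ∪ S))' ∪ P) ∩ S' = {4, 6, 8}
P ∩ R = {3, 4, 6, 10, 11}
(P ∩ R) ∩ (Q ∪ S) = {3, 6, 10, 11}
((P ∩ R) ∩ (Q ∪ S))' = {1, 2, 4, 5, 7, 8, 9, 12, 13}
((P ∩ R) ∩ (Q ∪ S))' ∪ P = {1, 2, 3, 4, 5, 6, 7, 8, 9, 10, 11, 12, 13}
S' ∩ (((P ∩ R) ∩ (Q ∪ S))' ∪ P) = {4, 6, 8}
Both equal {4, 6, 8}, so (((R ∩ P) ∩ (Q ∪ S))' ∪ P) ∩ S' = S' ∩ (((P ∩ R) ∩ (Q ∪ S))' ∪ P).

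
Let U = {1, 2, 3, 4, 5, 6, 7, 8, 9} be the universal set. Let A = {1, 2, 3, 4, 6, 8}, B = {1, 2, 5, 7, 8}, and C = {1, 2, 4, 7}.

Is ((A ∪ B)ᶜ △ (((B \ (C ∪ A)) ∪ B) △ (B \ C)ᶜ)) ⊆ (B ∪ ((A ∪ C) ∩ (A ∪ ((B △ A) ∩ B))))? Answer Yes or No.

Yes

A ∪ B = {1, 2, 3, 4, 5, 6, 7, 8}
(A ∪ B)ᶜ = {9}
C ∪ A = {1, 2, 3, 4, 6, 7, 8}
B \ (C ∪ A) = {5}
(B \ (C ∪ A)) ∪ B = {1, 2, 5, 7, 8}
B \ C = {5, 8}
(B \ C)ᶜ = {1, 2, 3, 4, 6, 7, 9}
((B \ (C ∪ A)) ∪ B) △ (B \ C)ᶜ = {3, 4, 5, 6, 8, 9}
(A ∪ B)ᶜ △ (((B \ (C ∪ A)) ∪ B) △ (B \ C)ᶜ) = {3, 4, 5, 6, 8}
A ∪ C = {1, 2, 3, 4, 6, 7, 8}
B △ A = {3, 4, 5, 6, 7}
(B △ A) ∩ B = {5, 7}
A ∪ ((B △ A) ∩ B) = {1, 2, 3, 4, 5, 6, 7, 8}
(A ∪ C) ∩ (A ∪ ((B △ A) ∩ B)) = {1, 2, 3, 4, 6, 7, 8}
B ∪ ((A ∪ C) ∩ (A ∪ ((B △ A) ∩ B))) = {1, 2, 3, 4, 5, 6, 7, 8}
Every element of {3, 4, 5, 6, 8} is in {1, 2, 3, 4, 5, 6, 7, 8}, so (A ∪ B)ᶜ △ (((B \ (C ∪ A)) ∪ B) △ (B \ C)ᶜ) ⊆ B ∪ ((A ∪ C) ∩ (A ∪ ((B △ A) ∩ B))).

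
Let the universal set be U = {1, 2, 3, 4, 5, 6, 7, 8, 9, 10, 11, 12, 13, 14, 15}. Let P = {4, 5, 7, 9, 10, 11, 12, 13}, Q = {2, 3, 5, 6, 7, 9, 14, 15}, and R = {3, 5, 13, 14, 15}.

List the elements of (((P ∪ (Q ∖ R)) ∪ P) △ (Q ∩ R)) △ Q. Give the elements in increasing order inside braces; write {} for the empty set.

{4, 5, 10, 11, 12, 13}

Q ∖ R = {2, 6, 7, 9}
P ∪ (Q ∖ R) = {2, 4, 5, 6, 7, 9, 10, 11, 12, 13}
(P ∪ (Q ∖ R)) ∪ P = {2, 4, 5, 6, 7, 9, 10, 11, 12, 13}
Q ∩ R = {3, 5, 14, 15}
((P ∪ (Q ∖ R)) ∪ P) △ (Q ∩ R) = {2, 3, 4, 6, 7, 9, 10, 11, 12, 13, 14, 15}
(((P ∪ (Q ∖ R)) ∪ P) △ (Q ∩ R)) △ Q = {4, 5, 10, 11, 12, 13}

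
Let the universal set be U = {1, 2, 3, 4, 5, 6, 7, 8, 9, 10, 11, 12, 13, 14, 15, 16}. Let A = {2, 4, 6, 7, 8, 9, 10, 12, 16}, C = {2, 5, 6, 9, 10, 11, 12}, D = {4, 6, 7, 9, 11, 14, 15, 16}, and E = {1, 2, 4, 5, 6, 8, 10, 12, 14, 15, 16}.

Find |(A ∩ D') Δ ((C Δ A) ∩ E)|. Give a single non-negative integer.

6

D' = {1, 2, 3, 5, 8, 10, 12, 13}
A ∩ D' = {2, 8, 10, 12}
C Δ A = {4, 5, 7, 8, 11, 16}
(C Δ A) ∩ E = {4, 5, 8, 16}
(A ∩ D') Δ ((C Δ A) ∩ E) = {2, 4, 5, 10, 12, 16}
|(A ∩ D') Δ ((C Δ A) ∩ E)| = 6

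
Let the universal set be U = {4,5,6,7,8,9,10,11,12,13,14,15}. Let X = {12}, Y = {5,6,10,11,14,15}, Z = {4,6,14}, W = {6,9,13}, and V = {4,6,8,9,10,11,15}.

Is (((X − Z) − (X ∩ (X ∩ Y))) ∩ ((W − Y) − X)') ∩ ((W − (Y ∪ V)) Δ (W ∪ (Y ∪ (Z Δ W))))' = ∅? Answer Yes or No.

X − Z = {12}
X ∩ Y = {}
X ∩ (X ∩ Y) = {}
(X − Z) − (X ∩ (X ∩ Y)) = {12}
W − Y = {9,13}
(W − Y) − X = {9,13}
((W − Y) − X)' = {4,5,6,7,8,10,11,12,14,15}
((X − Z) − (X ∩ (X ∩ Y))) ∩ ((W − Y) − X)' = {12}
Y ∪ V = {4,5,6,8,9,10,11,14,15}
W − (Y ∪ V) = {13}
Z Δ W = {4,9,13,14}
Y ∪ (Z Δ W) = {4,5,6,9,10,11,13,14,15}
W ∪ (Y ∪ (Z Δ W)) = {4,5,6,9,10,11,13,14,15}
(W − (Y ∪ V)) Δ (W ∪ (Y ∪ (Z Δ W))) = {4,5,6,9,10,11,14,15}
((W − (Y ∪ V)) Δ (W ∪ (Y ∪ (Z Δ W))))' = {7,8,12,13}
12 lies in both, so they are not disjoint.

No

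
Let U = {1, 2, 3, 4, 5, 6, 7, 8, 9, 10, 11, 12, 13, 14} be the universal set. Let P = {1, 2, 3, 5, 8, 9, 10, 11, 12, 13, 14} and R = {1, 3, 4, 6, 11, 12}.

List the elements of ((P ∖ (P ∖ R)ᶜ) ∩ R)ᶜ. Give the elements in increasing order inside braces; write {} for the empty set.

P ∖ R = {2, 5, 8, 9, 10, 13, 14}
(P ∖ R)ᶜ = {1, 3, 4, 6, 7, 11, 12}
P ∖ (P ∖ R)ᶜ = {2, 5, 8, 9, 10, 13, 14}
(P ∖ (P ∖ R)ᶜ) ∩ R = {}
((P ∖ (P ∖ R)ᶜ) ∩ R)ᶜ = {1, 2, 3, 4, 5, 6, 7, 8, 9, 10, 11, 12, 13, 14}

{1, 2, 3, 4, 5, 6, 7, 8, 9, 10, 11, 12, 13, 14}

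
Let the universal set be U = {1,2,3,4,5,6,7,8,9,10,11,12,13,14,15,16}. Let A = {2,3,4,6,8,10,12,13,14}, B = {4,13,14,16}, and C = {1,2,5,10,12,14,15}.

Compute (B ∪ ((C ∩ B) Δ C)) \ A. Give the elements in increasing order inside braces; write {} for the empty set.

C ∩ B = {14}
(C ∩ B) Δ C = {1,2,5,10,12,15}
B ∪ ((C ∩ B) Δ C) = {1,2,4,5,10,12,13,14,15,16}
(B ∪ ((C ∩ B) Δ C)) \ A = {1,5,15,16}

{1,5,15,16}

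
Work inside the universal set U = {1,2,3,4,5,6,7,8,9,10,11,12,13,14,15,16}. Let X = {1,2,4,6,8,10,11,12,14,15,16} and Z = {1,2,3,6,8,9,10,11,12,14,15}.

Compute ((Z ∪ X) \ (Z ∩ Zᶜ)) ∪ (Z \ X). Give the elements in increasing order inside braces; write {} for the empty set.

{1,2,3,4,6,8,9,10,11,12,14,15,16}

Z ∪ X = {1,2,3,4,6,8,9,10,11,12,14,15,16}
Zᶜ = {4,5,7,13,16}
Z ∩ Zᶜ = {}
(Z ∪ X) \ (Z ∩ Zᶜ) = {1,2,3,4,6,8,9,10,11,12,14,15,16}
Z \ X = {3,9}
((Z ∪ X) \ (Z ∩ Zᶜ)) ∪ (Z \ X) = {1,2,3,4,6,8,9,10,11,12,14,15,16}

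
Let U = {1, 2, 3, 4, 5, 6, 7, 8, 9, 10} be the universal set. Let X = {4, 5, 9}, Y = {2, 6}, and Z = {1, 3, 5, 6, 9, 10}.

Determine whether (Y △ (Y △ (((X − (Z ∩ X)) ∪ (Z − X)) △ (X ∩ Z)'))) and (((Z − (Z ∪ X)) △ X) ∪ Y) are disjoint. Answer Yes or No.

Z ∩ X = {5, 9}
X − (Z ∩ X) = {4}
Z − X = {1, 3, 6, 10}
(X − (Z ∩ X)) ∪ (Z − X) = {1, 3, 4, 6, 10}
X ∩ Z = {5, 9}
(X ∩ Z)' = {1, 2, 3, 4, 6, 7, 8, 10}
((X − (Z ∩ X)) ∪ (Z − X)) △ (X ∩ Z)' = {2, 7, 8}
Y △ (((X − (Z ∩ X)) ∪ (Z − X)) △ (X ∩ Z)') = {6, 7, 8}
Y △ (Y △ (((X − (Z ∩ X)) ∪ (Z − X)) △ (X ∩ Z)')) = {2, 7, 8}
Z ∪ X = {1, 3, 4, 5, 6, 9, 10}
Z − (Z ∪ X) = {}
(Z − (Z ∪ X)) △ X = {4, 5, 9}
((Z − (Z ∪ X)) △ X) ∪ Y = {2, 4, 5, 6, 9}
2 lies in both, so they are not disjoint.

No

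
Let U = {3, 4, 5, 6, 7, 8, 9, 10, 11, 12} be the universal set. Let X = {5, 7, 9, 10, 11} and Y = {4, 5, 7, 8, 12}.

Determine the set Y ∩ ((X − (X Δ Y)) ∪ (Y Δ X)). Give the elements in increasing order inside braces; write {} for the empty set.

X Δ Y = {4, 8, 9, 10, 11, 12}
X − (X Δ Y) = {5, 7}
Y Δ X = {4, 8, 9, 10, 11, 12}
(X − (X Δ Y)) ∪ (Y Δ X) = {4, 5, 7, 8, 9, 10, 11, 12}
Y ∩ ((X − (X Δ Y)) ∪ (Y Δ X)) = {4, 5, 7, 8, 12}

{4, 5, 7, 8, 12}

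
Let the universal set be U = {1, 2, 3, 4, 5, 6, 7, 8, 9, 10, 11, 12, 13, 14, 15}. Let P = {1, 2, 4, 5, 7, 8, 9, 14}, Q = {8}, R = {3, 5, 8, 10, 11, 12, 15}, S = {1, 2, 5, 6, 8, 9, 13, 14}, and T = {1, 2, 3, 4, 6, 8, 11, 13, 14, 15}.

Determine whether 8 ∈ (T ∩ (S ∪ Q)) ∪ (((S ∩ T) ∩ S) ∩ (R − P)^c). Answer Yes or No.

8 ∈ S and 8 ∈ Q, so 8 ∈ S ∪ Q
8 ∈ T and 8 ∈ (S ∪ Q), so 8 ∈ T ∩ (S ∪ Q)
8 ∈ S and 8 ∈ T, so 8 ∈ S ∩ T
8 ∈ (S ∩ T) and 8 ∈ S, so 8 ∈ (S ∩ T) ∩ S
8 ∈ R and 8 ∈ P, so 8 ∉ R − P
8 ∈ (R − P)^c since 8 ∉ (R − P)
8 ∈ ((S ∩ T) ∩ S) and 8 ∈ (R − P)^c, so 8 ∈ ((S ∩ T) ∩ S) ∩ (R − P)^c
8 ∈ (T ∩ (S ∪ Q)) and 8 ∈ (((S ∩ T) ∩ S) ∩ (R − P)^c), so 8 ∈ (T ∩ (S ∪ Q)) ∪ (((S ∩ T) ∩ S) ∩ (R − P)^c)

Yes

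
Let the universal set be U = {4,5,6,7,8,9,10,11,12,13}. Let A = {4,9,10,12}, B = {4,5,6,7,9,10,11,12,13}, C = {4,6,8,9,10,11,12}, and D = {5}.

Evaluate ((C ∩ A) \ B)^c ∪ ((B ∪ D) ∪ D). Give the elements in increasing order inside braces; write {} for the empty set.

{4,5,6,7,8,9,10,11,12,13}

C ∩ A = {4,9,10,12}
(C ∩ A) \ B = {}
((C ∩ A) \ B)^c = {4,5,6,7,8,9,10,11,12,13}
B ∪ D = {4,5,6,7,9,10,11,12,13}
(B ∪ D) ∪ D = {4,5,6,7,9,10,11,12,13}
((C ∩ A) \ B)^c ∪ ((B ∪ D) ∪ D) = {4,5,6,7,8,9,10,11,12,13}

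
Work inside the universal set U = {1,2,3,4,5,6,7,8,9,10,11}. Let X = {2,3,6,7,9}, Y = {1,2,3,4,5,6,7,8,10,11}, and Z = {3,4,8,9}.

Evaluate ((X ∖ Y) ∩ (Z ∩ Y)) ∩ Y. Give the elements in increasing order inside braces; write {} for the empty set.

{}

X ∖ Y = {9}
Z ∩ Y = {3,4,8}
(X ∖ Y) ∩ (Z ∩ Y) = {}
((X ∖ Y) ∩ (Z ∩ Y)) ∩ Y = {}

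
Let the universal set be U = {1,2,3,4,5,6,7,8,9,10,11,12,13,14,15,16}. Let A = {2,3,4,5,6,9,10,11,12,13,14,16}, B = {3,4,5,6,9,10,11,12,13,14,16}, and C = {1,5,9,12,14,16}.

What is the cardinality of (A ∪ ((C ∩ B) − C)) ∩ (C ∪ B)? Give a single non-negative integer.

11

C ∩ B = {5,9,12,14,16}
(C ∩ B) − C = {}
A ∪ ((C ∩ B) − C) = {2,3,4,5,6,9,10,11,12,13,14,16}
C ∪ B = {1,3,4,5,6,9,10,11,12,13,14,16}
(A ∪ ((C ∩ B) − C)) ∩ (C ∪ B) = {3,4,5,6,9,10,11,12,13,14,16}
|(A ∪ ((C ∩ B) − C)) ∩ (C ∪ B)| = 11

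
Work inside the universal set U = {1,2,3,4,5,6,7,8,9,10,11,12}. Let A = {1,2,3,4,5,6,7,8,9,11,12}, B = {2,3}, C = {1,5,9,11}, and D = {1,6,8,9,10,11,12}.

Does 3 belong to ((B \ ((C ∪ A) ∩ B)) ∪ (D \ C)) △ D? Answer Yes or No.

3 ∉ C and 3 ∈ A, so 3 ∈ C ∪ A
3 ∈ (C ∪ A) and 3 ∈ B, so 3 ∈ (C ∪ A) ∩ B
3 ∈ B and 3 ∈ ((C ∪ A) ∩ B), so 3 ∉ B \ ((C ∪ A) ∩ B)
3 ∉ D and 3 ∉ C, so 3 ∉ D \ C
3 ∉ (B \ ((C ∪ A) ∩ B)) and 3 ∉ (D \ C), so 3 ∉ (B \ ((C ∪ A) ∩ B)) ∪ (D \ C)
3 ∉ ((B \ ((C ∪ A) ∩ B)) ∪ (D \ C)) and 3 ∉ D, so 3 ∉ ((B \ ((C ∪ A) ∩ B)) ∪ (D \ C)) △ D

No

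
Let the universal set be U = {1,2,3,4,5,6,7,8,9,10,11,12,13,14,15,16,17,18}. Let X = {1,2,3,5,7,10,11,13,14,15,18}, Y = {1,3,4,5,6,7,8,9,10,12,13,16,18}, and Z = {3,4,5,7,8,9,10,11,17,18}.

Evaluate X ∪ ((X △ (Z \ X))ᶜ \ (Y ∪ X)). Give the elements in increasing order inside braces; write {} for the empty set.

Z \ X = {4,8,9,17}
X △ (Z \ X) = {1,2,3,4,5,7,8,9,10,11,13,14,15,17,18}
(X △ (Z \ X))ᶜ = {6,12,16}
Y ∪ X = {1,2,3,4,5,6,7,8,9,10,11,12,13,14,15,16,18}
(X △ (Z \ X))ᶜ \ (Y ∪ X) = {}
X ∪ ((X △ (Z \ X))ᶜ \ (Y ∪ X)) = {1,2,3,5,7,10,11,13,14,15,18}

{1,2,3,5,7,10,11,13,14,15,18}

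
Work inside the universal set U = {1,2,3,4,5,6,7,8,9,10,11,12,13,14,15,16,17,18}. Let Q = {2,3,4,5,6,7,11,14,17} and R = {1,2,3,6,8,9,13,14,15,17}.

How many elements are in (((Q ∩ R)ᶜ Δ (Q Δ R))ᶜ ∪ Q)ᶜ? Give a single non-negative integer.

4

Q ∩ R = {2,3,6,14,17}
(Q ∩ R)ᶜ = {1,4,5,7,8,9,10,11,12,13,15,16,18}
Q Δ R = {1,4,5,7,8,9,11,13,15}
(Q ∩ R)ᶜ Δ (Q Δ R) = {10,12,16,18}
((Q ∩ R)ᶜ Δ (Q Δ R))ᶜ = {1,2,3,4,5,6,7,8,9,11,13,14,15,17}
((Q ∩ R)ᶜ Δ (Q Δ R))ᶜ ∪ Q = {1,2,3,4,5,6,7,8,9,11,13,14,15,17}
(((Q ∩ R)ᶜ Δ (Q Δ R))ᶜ ∪ Q)ᶜ = {10,12,16,18}
|(((Q ∩ R)ᶜ Δ (Q Δ R))ᶜ ∪ Q)ᶜ| = 4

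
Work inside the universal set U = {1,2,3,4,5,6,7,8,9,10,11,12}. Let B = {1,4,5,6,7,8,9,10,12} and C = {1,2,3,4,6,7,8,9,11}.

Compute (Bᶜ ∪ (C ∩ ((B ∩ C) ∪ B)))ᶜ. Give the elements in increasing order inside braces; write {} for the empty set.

Bᶜ = {2,3,11}
B ∩ C = {1,4,6,7,8,9}
(B ∩ C) ∪ B = {1,4,5,6,7,8,9,10,12}
C ∩ ((B ∩ C) ∪ B) = {1,4,6,7,8,9}
Bᶜ ∪ (C ∩ ((B ∩ C) ∪ B)) = {1,2,3,4,6,7,8,9,11}
(Bᶜ ∪ (C ∩ ((B ∩ C) ∪ B)))ᶜ = {5,10,12}

{5,10,12}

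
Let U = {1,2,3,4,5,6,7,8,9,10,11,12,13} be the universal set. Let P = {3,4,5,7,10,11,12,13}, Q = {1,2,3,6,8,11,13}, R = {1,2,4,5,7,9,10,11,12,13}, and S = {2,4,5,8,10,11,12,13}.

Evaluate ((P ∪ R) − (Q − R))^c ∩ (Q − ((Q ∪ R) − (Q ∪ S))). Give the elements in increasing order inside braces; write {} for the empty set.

P ∪ R = {1,2,3,4,5,7,9,10,11,12,13}
Q − R = {3,6,8}
(P ∪ R) − (Q − R) = {1,2,4,5,7,9,10,11,12,13}
((P ∪ R) − (Q − R))^c = {3,6,8}
Q ∪ R = {1,2,3,4,5,6,7,8,9,10,11,12,13}
Q ∪ S = {1,2,3,4,5,6,8,10,11,12,13}
(Q ∪ R) − (Q ∪ S) = {7,9}
Q − ((Q ∪ R) − (Q ∪ S)) = {1,2,3,6,8,11,13}
((P ∪ R) − (Q − R))^c ∩ (Q − ((Q ∪ R) − (Q ∪ S))) = {3,6,8}

{3,6,8}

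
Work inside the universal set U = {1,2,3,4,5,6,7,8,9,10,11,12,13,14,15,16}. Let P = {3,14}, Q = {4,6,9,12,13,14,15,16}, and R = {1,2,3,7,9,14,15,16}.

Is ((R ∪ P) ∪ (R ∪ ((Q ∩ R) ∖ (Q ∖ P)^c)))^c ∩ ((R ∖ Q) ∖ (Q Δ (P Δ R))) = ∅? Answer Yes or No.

R ∪ P = {1,2,3,7,9,14,15,16}
Q ∩ R = {9,14,15,16}
Q ∖ P = {4,6,9,12,13,15,16}
(Q ∖ P)^c = {1,2,3,5,7,8,10,11,14}
(Q ∩ R) ∖ (Q ∖ P)^c = {9,15,16}
R ∪ ((Q ∩ R) ∖ (Q ∖ P)^c) = {1,2,3,7,9,14,15,16}
(R ∪ P) ∪ (R ∪ ((Q ∩ R) ∖ (Q ∖ P)^c)) = {1,2,3,7,9,14,15,16}
((R ∪ P) ∪ (R ∪ ((Q ∩ R) ∖ (Q ∖ P)^c)))^c = {4,5,6,8,10,11,12,13}
R ∖ Q = {1,2,3,7}
P Δ R = {1,2,7,9,15,16}
Q Δ (P Δ R) = {1,2,4,6,7,12,13,14}
(R ∖ Q) ∖ (Q Δ (P Δ R)) = {3}
{4,5,6,8,10,11,12,13} and {3} share no elements.

Yes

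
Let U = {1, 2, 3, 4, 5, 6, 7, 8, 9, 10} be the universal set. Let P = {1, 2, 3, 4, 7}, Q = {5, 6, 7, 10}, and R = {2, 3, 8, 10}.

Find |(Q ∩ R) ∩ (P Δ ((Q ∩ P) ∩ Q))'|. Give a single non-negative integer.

1

Q ∩ R = {10}
Q ∩ P = {7}
(Q ∩ P) ∩ Q = {7}
P Δ ((Q ∩ P) ∩ Q) = {1, 2, 3, 4}
(P Δ ((Q ∩ P) ∩ Q))' = {5, 6, 7, 8, 9, 10}
(Q ∩ R) ∩ (P Δ ((Q ∩ P) ∩ Q))' = {10}
|(Q ∩ R) ∩ (P Δ ((Q ∩ P) ∩ Q))'| = 1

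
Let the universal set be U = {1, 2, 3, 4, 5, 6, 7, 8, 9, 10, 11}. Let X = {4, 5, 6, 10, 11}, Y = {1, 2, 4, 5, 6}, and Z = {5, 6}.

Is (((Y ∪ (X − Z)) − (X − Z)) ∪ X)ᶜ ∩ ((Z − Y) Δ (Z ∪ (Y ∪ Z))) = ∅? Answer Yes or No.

Yes

X − Z = {4, 10, 11}
Y ∪ (X − Z) = {1, 2, 4, 5, 6, 10, 11}
(Y ∪ (X − Z)) − (X − Z) = {1, 2, 5, 6}
((Y ∪ (X − Z)) − (X − Z)) ∪ X = {1, 2, 4, 5, 6, 10, 11}
(((Y ∪ (X − Z)) − (X − Z)) ∪ X)ᶜ = {3, 7, 8, 9}
Z − Y = {}
Y ∪ Z = {1, 2, 4, 5, 6}
Z ∪ (Y ∪ Z) = {1, 2, 4, 5, 6}
(Z − Y) Δ (Z ∪ (Y ∪ Z)) = {1, 2, 4, 5, 6}
{3, 7, 8, 9} and {1, 2, 4, 5, 6} share no elements.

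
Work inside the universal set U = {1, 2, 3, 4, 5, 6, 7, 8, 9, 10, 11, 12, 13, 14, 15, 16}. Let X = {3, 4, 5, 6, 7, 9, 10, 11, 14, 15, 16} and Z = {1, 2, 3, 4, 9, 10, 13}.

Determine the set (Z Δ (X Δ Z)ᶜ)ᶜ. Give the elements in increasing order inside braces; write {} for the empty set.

{3, 4, 5, 6, 7, 9, 10, 11, 14, 15, 16}

X Δ Z = {1, 2, 5, 6, 7, 11, 13, 14, 15, 16}
(X Δ Z)ᶜ = {3, 4, 8, 9, 10, 12}
Z Δ (X Δ Z)ᶜ = {1, 2, 8, 12, 13}
(Z Δ (X Δ Z)ᶜ)ᶜ = {3, 4, 5, 6, 7, 9, 10, 11, 14, 15, 16}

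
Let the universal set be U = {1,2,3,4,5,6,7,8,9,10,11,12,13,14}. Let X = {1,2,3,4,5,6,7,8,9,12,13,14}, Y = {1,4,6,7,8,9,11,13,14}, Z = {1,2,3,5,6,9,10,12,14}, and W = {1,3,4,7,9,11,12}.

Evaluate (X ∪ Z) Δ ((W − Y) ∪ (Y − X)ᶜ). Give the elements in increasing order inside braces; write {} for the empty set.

{}

X ∪ Z = {1,2,3,4,5,6,7,8,9,10,12,13,14}
W − Y = {3,12}
Y − X = {11}
(Y − X)ᶜ = {1,2,3,4,5,6,7,8,9,10,12,13,14}
(W − Y) ∪ (Y − X)ᶜ = {1,2,3,4,5,6,7,8,9,10,12,13,14}
(X ∪ Z) Δ ((W − Y) ∪ (Y − X)ᶜ) = {}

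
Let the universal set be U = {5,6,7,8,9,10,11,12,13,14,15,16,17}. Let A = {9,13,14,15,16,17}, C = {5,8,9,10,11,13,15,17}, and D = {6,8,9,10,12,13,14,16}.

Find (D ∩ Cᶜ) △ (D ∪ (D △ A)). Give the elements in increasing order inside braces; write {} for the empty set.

Cᶜ = {6,7,12,14,16}
D ∩ Cᶜ = {6,12,14,16}
D △ A = {6,8,10,12,15,17}
D ∪ (D △ A) = {6,8,9,10,12,13,14,15,16,17}
(D ∩ Cᶜ) △ (D ∪ (D △ A)) = {8,9,10,13,15,17}

{8,9,10,13,15,17}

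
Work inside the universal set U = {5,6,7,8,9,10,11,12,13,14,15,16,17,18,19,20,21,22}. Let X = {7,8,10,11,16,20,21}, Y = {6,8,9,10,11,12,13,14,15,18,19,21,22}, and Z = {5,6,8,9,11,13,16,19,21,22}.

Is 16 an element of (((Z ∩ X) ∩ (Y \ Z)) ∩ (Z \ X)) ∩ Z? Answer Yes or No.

16 ∈ Z and 16 ∈ X, so 16 ∈ Z ∩ X
16 ∉ Y and 16 ∈ Z, so 16 ∉ Y \ Z
16 ∈ (Z ∩ X) and 16 ∉ (Y \ Z), so 16 ∉ (Z ∩ X) ∩ (Y \ Z)
16 ∈ Z and 16 ∈ X, so 16 ∉ Z \ X
16 ∉ ((Z ∩ X) ∩ (Y \ Z)) and 16 ∉ (Z \ X), so 16 ∉ ((Z ∩ X) ∩ (Y \ Z)) ∩ (Z \ X)
16 ∉ (((Z ∩ X) ∩ (Y \ Z)) ∩ (Z \ X)) and 16 ∈ Z, so 16 ∉ (((Z ∩ X) ∩ (Y \ Z)) ∩ (Z \ X)) ∩ Z

No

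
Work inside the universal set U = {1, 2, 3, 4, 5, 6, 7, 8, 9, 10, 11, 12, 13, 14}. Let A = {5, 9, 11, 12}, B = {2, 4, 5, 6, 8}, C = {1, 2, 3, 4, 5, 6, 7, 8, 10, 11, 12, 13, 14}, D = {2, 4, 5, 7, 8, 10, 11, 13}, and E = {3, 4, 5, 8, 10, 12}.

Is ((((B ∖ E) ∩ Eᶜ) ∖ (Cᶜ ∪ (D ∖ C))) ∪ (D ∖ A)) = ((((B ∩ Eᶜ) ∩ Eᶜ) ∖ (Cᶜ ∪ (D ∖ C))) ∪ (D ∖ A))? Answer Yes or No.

Yes

B ∖ E = {2, 6}
Eᶜ = {1, 2, 6, 7, 9, 11, 13, 14}
(B ∖ E) ∩ Eᶜ = {2, 6}
Cᶜ = {9}
D ∖ C = {}
Cᶜ ∪ (D ∖ C) = {9}
((B ∖ E) ∩ Eᶜ) ∖ (Cᶜ ∪ (D ∖ C)) = {2, 6}
D ∖ A = {2, 4, 7, 8, 10, 13}
(((B ∖ E) ∩ Eᶜ) ∖ (Cᶜ ∪ (D ∖ C))) ∪ (D ∖ A) = {2, 4, 6, 7, 8, 10, 13}
B ∩ Eᶜ = {2, 6}
(B ∩ Eᶜ) ∩ Eᶜ = {2, 6}
((B ∩ Eᶜ) ∩ Eᶜ) ∖ (Cᶜ ∪ (D ∖ C)) = {2, 6}
(((B ∩ Eᶜ) ∩ Eᶜ) ∖ (Cᶜ ∪ (D ∖ C))) ∪ (D ∖ A) = {2, 4, 6, 7, 8, 10, 13}
Both equal {2, 4, 6, 7, 8, 10, 13}, so (((B ∖ E) ∩ Eᶜ) ∖ (Cᶜ ∪ (D ∖ C))) ∪ (D ∖ A) = (((B ∩ Eᶜ) ∩ Eᶜ) ∖ (Cᶜ ∪ (D ∖ C))) ∪ (D ∖ A).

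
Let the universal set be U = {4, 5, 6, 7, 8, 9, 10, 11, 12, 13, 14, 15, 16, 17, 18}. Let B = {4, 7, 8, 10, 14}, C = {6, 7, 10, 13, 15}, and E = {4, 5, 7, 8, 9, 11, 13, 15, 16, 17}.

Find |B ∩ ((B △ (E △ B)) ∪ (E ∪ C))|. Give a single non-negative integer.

E △ B = {5, 9, 10, 11, 13, 14, 15, 16, 17}
B △ (E △ B) = {4, 5, 7, 8, 9, 11, 13, 15, 16, 17}
E ∪ C = {4, 5, 6, 7, 8, 9, 10, 11, 13, 15, 16, 17}
(B △ (E △ B)) ∪ (E ∪ C) = {4, 5, 6, 7, 8, 9, 10, 11, 13, 15, 16, 17}
B ∩ ((B △ (E △ B)) ∪ (E ∪ C)) = {4, 7, 8, 10}
|B ∩ ((B △ (E △ B)) ∪ (E ∪ C))| = 4

4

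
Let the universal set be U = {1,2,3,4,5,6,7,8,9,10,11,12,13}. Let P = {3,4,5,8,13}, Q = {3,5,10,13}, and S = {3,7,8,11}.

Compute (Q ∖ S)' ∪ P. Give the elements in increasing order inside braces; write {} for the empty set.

Q ∖ S = {5,10,13}
(Q ∖ S)' = {1,2,3,4,6,7,8,9,11,12}
(Q ∖ S)' ∪ P = {1,2,3,4,5,6,7,8,9,11,12,13}

{1,2,3,4,5,6,7,8,9,11,12,13}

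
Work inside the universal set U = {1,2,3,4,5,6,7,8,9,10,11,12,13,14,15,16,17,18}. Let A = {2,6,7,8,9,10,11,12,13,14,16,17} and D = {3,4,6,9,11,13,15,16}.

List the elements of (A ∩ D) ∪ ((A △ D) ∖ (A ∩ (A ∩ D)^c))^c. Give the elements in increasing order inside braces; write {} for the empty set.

{1,2,5,6,7,8,9,10,11,12,13,14,16,17,18}

A ∩ D = {6,9,11,13,16}
A △ D = {2,3,4,7,8,10,12,14,15,17}
(A ∩ D)^c = {1,2,3,4,5,7,8,10,12,14,15,17,18}
A ∩ (A ∩ D)^c = {2,7,8,10,12,14,17}
(A △ D) ∖ (A ∩ (A ∩ D)^c) = {3,4,15}
((A △ D) ∖ (A ∩ (A ∩ D)^c))^c = {1,2,5,6,7,8,9,10,11,12,13,14,16,17,18}
(A ∩ D) ∪ ((A △ D) ∖ (A ∩ (A ∩ D)^c))^c = {1,2,5,6,7,8,9,10,11,12,13,14,16,17,18}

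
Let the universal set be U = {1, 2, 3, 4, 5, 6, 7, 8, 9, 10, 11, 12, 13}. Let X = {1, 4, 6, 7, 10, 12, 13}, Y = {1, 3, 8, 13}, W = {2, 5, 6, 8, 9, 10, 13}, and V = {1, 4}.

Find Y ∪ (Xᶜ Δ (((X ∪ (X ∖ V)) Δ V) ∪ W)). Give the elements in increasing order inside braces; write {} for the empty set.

{1, 3, 6, 7, 8, 10, 11, 12, 13}

Xᶜ = {2, 3, 5, 8, 9, 11}
X ∖ V = {6, 7, 10, 12, 13}
X ∪ (X ∖ V) = {1, 4, 6, 7, 10, 12, 13}
(X ∪ (X ∖ V)) Δ V = {6, 7, 10, 12, 13}
((X ∪ (X ∖ V)) Δ V) ∪ W = {2, 5, 6, 7, 8, 9, 10, 12, 13}
Xᶜ Δ (((X ∪ (X ∖ V)) Δ V) ∪ W) = {3, 6, 7, 10, 11, 12, 13}
Y ∪ (Xᶜ Δ (((X ∪ (X ∖ V)) Δ V) ∪ W)) = {1, 3, 6, 7, 8, 10, 11, 12, 13}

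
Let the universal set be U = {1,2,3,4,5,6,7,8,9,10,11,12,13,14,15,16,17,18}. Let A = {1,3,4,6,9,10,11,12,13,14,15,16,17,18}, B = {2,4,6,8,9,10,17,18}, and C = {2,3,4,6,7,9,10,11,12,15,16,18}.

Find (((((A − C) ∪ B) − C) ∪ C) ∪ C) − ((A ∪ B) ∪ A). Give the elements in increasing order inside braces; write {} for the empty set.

{7}

A − C = {1,13,14,17}
(A − C) ∪ B = {1,2,4,6,8,9,10,13,14,17,18}
((A − C) ∪ B) − C = {1,8,13,14,17}
(((A − C) ∪ B) − C) ∪ C = {1,2,3,4,6,7,8,9,10,11,12,13,14,15,16,17,18}
((((A − C) ∪ B) − C) ∪ C) ∪ C = {1,2,3,4,6,7,8,9,10,11,12,13,14,15,16,17,18}
A ∪ B = {1,2,3,4,6,8,9,10,11,12,13,14,15,16,17,18}
(A ∪ B) ∪ A = {1,2,3,4,6,8,9,10,11,12,13,14,15,16,17,18}
(((((A − C) ∪ B) − C) ∪ C) ∪ C) − ((A ∪ B) ∪ A) = {7}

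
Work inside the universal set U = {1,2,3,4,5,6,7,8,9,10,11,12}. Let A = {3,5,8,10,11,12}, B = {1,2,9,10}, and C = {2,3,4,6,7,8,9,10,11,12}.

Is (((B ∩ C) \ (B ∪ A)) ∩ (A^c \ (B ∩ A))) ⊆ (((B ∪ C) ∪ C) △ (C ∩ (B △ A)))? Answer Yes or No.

Yes

B ∩ C = {2,9,10}
B ∪ A = {1,2,3,5,8,9,10,11,12}
(B ∩ C) \ (B ∪ A) = {}
A^c = {1,2,4,6,7,9}
B ∩ A = {10}
A^c \ (B ∩ A) = {1,2,4,6,7,9}
((B ∩ C) \ (B ∪ A)) ∩ (A^c \ (B ∩ A)) = {}
B ∪ C = {1,2,3,4,6,7,8,9,10,11,12}
(B ∪ C) ∪ C = {1,2,3,4,6,7,8,9,10,11,12}
B △ A = {1,2,3,5,8,9,11,12}
C ∩ (B △ A) = {2,3,8,9,11,12}
((B ∪ C) ∪ C) △ (C ∩ (B △ A)) = {1,4,6,7,10}
Every element of {} is in {1,4,6,7,10}, so ((B ∩ C) \ (B ∪ A)) ∩ (A^c \ (B ∩ A)) ⊆ ((B ∪ C) ∪ C) △ (C ∩ (B △ A)).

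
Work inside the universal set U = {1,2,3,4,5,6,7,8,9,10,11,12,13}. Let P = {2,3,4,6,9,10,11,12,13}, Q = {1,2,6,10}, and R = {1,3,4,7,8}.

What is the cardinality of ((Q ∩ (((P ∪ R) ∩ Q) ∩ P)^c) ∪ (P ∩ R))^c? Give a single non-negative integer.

10

P ∪ R = {1,2,3,4,6,7,8,9,10,11,12,13}
(P ∪ R) ∩ Q = {1,2,6,10}
((P ∪ R) ∩ Q) ∩ P = {2,6,10}
(((P ∪ R) ∩ Q) ∩ P)^c = {1,3,4,5,7,8,9,11,12,13}
Q ∩ (((P ∪ R) ∩ Q) ∩ P)^c = {1}
P ∩ R = {3,4}
(Q ∩ (((P ∪ R) ∩ Q) ∩ P)^c) ∪ (P ∩ R) = {1,3,4}
((Q ∩ (((P ∪ R) ∩ Q) ∩ P)^c) ∪ (P ∩ R))^c = {2,5,6,7,8,9,10,11,12,13}
|((Q ∩ (((P ∪ R) ∩ Q) ∩ P)^c) ∪ (P ∩ R))^c| = 10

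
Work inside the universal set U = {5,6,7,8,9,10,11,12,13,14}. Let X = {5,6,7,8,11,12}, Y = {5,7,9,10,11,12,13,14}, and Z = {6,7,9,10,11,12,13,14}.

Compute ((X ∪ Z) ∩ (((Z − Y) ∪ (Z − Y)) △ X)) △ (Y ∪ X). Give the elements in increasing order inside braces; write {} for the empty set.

{6,9,10,13,14}

X ∪ Z = {5,6,7,8,9,10,11,12,13,14}
Z − Y = {6}
(Z − Y) ∪ (Z − Y) = {6}
((Z − Y) ∪ (Z − Y)) △ X = {5,7,8,11,12}
(X ∪ Z) ∩ (((Z − Y) ∪ (Z − Y)) △ X) = {5,7,8,11,12}
Y ∪ X = {5,6,7,8,9,10,11,12,13,14}
((X ∪ Z) ∩ (((Z − Y) ∪ (Z − Y)) △ X)) △ (Y ∪ X) = {6,9,10,13,14}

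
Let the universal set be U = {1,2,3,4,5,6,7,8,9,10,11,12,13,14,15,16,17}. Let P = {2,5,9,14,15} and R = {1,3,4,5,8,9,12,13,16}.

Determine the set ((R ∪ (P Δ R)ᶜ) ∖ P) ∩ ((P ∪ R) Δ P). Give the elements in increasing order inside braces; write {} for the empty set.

{1,3,4,8,12,13,16}

P Δ R = {1,2,3,4,8,12,13,14,15,16}
(P Δ R)ᶜ = {5,6,7,9,10,11,17}
R ∪ (P Δ R)ᶜ = {1,3,4,5,6,7,8,9,10,11,12,13,16,17}
(R ∪ (P Δ R)ᶜ) ∖ P = {1,3,4,6,7,8,10,11,12,13,16,17}
P ∪ R = {1,2,3,4,5,8,9,12,13,14,15,16}
(P ∪ R) Δ P = {1,3,4,8,12,13,16}
((R ∪ (P Δ R)ᶜ) ∖ P) ∩ ((P ∪ R) Δ P) = {1,3,4,8,12,13,16}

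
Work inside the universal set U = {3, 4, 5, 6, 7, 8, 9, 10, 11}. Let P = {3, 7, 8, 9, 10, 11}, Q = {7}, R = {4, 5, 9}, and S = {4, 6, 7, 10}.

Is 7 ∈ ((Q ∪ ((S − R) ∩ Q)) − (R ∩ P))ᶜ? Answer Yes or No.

No

7 ∈ S and 7 ∉ R, so 7 ∈ S − R
7 ∈ (S − R) and 7 ∈ Q, so 7 ∈ (S − R) ∩ Q
7 ∈ Q and 7 ∈ ((S − R) ∩ Q), so 7 ∈ Q ∪ ((S − R) ∩ Q)
7 ∉ R and 7 ∈ P, so 7 ∉ R ∩ P
7 ∈ (Q ∪ ((S − R) ∩ Q)) and 7 ∉ (R ∩ P), so 7 ∈ (Q ∪ ((S − R) ∩ Q)) − (R ∩ P)
7 ∉ ((Q ∪ ((S − R) ∩ Q)) − (R ∩ P))ᶜ since 7 ∈ ((Q ∪ ((S − R) ∩ Q)) − (R ∩ P))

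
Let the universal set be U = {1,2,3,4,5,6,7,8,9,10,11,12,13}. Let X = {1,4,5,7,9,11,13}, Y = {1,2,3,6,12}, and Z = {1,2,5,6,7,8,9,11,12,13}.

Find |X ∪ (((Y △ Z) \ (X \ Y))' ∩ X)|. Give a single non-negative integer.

Y △ Z = {3,5,7,8,9,11,13}
X \ Y = {4,5,7,9,11,13}
(Y △ Z) \ (X \ Y) = {3,8}
((Y △ Z) \ (X \ Y))' = {1,2,4,5,6,7,9,10,11,12,13}
((Y △ Z) \ (X \ Y))' ∩ X = {1,4,5,7,9,11,13}
X ∪ (((Y △ Z) \ (X \ Y))' ∩ X) = {1,4,5,7,9,11,13}
|X ∪ (((Y △ Z) \ (X \ Y))' ∩ X)| = 7

7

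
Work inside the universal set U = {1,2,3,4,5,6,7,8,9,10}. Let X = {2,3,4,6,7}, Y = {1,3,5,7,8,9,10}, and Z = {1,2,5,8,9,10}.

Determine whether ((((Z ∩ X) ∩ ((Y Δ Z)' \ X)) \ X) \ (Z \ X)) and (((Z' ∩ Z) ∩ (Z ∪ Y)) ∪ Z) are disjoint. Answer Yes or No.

Z ∩ X = {2}
Y Δ Z = {2,3,7}
(Y Δ Z)' = {1,4,5,6,8,9,10}
(Y Δ Z)' \ X = {1,5,8,9,10}
(Z ∩ X) ∩ ((Y Δ Z)' \ X) = {}
((Z ∩ X) ∩ ((Y Δ Z)' \ X)) \ X = {}
Z \ X = {1,5,8,9,10}
(((Z ∩ X) ∩ ((Y Δ Z)' \ X)) \ X) \ (Z \ X) = {}
Z' = {3,4,6,7}
Z' ∩ Z = {}
Z ∪ Y = {1,2,3,5,7,8,9,10}
(Z' ∩ Z) ∩ (Z ∪ Y) = {}
((Z' ∩ Z) ∩ (Z ∪ Y)) ∪ Z = {1,2,5,8,9,10}
{} and {1,2,5,8,9,10} share no elements.

Yes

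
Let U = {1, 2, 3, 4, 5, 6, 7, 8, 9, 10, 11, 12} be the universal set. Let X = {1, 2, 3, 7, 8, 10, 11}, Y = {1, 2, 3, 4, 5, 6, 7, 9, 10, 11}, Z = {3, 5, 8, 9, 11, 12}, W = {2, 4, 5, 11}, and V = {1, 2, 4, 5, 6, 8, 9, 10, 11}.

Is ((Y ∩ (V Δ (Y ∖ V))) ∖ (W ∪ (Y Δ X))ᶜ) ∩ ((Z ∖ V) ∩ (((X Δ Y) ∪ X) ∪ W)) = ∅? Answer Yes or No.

Y ∖ V = {3, 7}
V Δ (Y ∖ V) = {1, 2, 3, 4, 5, 6, 7, 8, 9, 10, 11}
Y ∩ (V Δ (Y ∖ V)) = {1, 2, 3, 4, 5, 6, 7, 9, 10, 11}
Y Δ X = {4, 5, 6, 8, 9}
W ∪ (Y Δ X) = {2, 4, 5, 6, 8, 9, 11}
(W ∪ (Y Δ X))ᶜ = {1, 3, 7, 10, 12}
(Y ∩ (V Δ (Y ∖ V))) ∖ (W ∪ (Y Δ X))ᶜ = {2, 4, 5, 6, 9, 11}
Z ∖ V = {3, 12}
X Δ Y = {4, 5, 6, 8, 9}
(X Δ Y) ∪ X = {1, 2, 3, 4, 5, 6, 7, 8, 9, 10, 11}
((X Δ Y) ∪ X) ∪ W = {1, 2, 3, 4, 5, 6, 7, 8, 9, 10, 11}
(Z ∖ V) ∩ (((X Δ Y) ∪ X) ∪ W) = {3}
{2, 4, 5, 6, 9, 11} and {3} share no elements.

Yes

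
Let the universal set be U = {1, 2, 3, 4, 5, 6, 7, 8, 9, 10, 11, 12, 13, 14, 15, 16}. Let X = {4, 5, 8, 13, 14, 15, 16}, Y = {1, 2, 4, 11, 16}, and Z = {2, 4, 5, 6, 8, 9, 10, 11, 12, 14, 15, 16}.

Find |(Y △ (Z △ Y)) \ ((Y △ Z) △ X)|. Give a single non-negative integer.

Z △ Y = {1, 5, 6, 8, 9, 10, 12, 14, 15}
Y △ (Z △ Y) = {2, 4, 5, 6, 8, 9, 10, 11, 12, 14, 15, 16}
Y △ Z = {1, 5, 6, 8, 9, 10, 12, 14, 15}
(Y △ Z) △ X = {1, 4, 6, 9, 10, 12, 13, 16}
(Y △ (Z △ Y)) \ ((Y △ Z) △ X) = {2, 5, 8, 11, 14, 15}
|(Y △ (Z △ Y)) \ ((Y △ Z) △ X)| = 6

6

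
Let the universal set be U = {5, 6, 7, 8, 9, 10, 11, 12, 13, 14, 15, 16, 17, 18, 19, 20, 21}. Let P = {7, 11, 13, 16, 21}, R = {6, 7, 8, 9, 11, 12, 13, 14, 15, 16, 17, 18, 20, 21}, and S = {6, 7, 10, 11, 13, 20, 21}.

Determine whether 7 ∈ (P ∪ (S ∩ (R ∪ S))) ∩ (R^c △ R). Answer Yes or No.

Yes

7 ∈ R and 7 ∈ S, so 7 ∈ R ∪ S
7 ∈ S and 7 ∈ (R ∪ S), so 7 ∈ S ∩ (R ∪ S)
7 ∈ P and 7 ∈ (S ∩ (R ∪ S)), so 7 ∈ P ∪ (S ∩ (R ∪ S))
7 ∈ R, so 7 ∉ R^c
7 ∉ R^c and 7 ∈ R, so 7 ∈ R^c △ R
7 ∈ (P ∪ (S ∩ (R ∪ S))) and 7 ∈ (R^c △ R), so 7 ∈ (P ∪ (S ∩ (R ∪ S))) ∩ (R^c △ R)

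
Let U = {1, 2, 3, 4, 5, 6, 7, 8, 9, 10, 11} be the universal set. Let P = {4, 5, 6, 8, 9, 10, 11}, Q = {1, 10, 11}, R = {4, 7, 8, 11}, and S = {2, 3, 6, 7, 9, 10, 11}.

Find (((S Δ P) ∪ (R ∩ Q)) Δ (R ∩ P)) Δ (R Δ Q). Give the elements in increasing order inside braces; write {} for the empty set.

S Δ P = {2, 3, 4, 5, 7, 8}
R ∩ Q = {11}
(S Δ P) ∪ (R ∩ Q) = {2, 3, 4, 5, 7, 8, 11}
R ∩ P = {4, 8, 11}
((S Δ P) ∪ (R ∩ Q)) Δ (R ∩ P) = {2, 3, 5, 7}
R Δ Q = {1, 4, 7, 8, 10}
(((S Δ P) ∪ (R ∩ Q)) Δ (R ∩ P)) Δ (R Δ Q) = {1, 2, 3, 4, 5, 8, 10}

{1, 2, 3, 4, 5, 8, 10}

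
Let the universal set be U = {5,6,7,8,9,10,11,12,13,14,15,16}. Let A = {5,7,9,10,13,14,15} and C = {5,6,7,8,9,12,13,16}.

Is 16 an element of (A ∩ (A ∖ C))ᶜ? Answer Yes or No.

Yes

16 ∉ A and 16 ∈ C, so 16 ∉ A ∖ C
16 ∉ A and 16 ∉ (A ∖ C), so 16 ∉ A ∩ (A ∖ C)
16 ∈ (A ∩ (A ∖ C))ᶜ since 16 ∉ (A ∩ (A ∖ C))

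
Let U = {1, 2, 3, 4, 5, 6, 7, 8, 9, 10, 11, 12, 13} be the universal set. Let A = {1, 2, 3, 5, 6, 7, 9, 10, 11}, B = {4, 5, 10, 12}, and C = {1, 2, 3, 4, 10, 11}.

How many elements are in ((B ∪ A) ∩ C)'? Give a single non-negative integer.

7

B ∪ A = {1, 2, 3, 4, 5, 6, 7, 9, 10, 11, 12}
(B ∪ A) ∩ C = {1, 2, 3, 4, 10, 11}
((B ∪ A) ∩ C)' = {5, 6, 7, 8, 9, 12, 13}
|((B ∪ A) ∩ C)'| = 7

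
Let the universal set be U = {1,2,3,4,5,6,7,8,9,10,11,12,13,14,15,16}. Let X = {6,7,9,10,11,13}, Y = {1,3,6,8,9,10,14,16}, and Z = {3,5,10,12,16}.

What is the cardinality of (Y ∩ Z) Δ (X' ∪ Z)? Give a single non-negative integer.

8

Y ∩ Z = {3,10,16}
X' = {1,2,3,4,5,8,12,14,15,16}
X' ∪ Z = {1,2,3,4,5,8,10,12,14,15,16}
(Y ∩ Z) Δ (X' ∪ Z) = {1,2,4,5,8,12,14,15}
|(Y ∩ Z) Δ (X' ∪ Z)| = 8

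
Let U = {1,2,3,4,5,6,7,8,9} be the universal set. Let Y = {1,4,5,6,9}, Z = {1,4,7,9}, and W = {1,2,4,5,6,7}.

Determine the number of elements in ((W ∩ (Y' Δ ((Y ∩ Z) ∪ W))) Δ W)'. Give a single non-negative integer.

7

Y' = {2,3,7,8}
Y ∩ Z = {1,4,9}
(Y ∩ Z) ∪ W = {1,2,4,5,6,7,9}
Y' Δ ((Y ∩ Z) ∪ W) = {1,3,4,5,6,8,9}
W ∩ (Y' Δ ((Y ∩ Z) ∪ W)) = {1,4,5,6}
(W ∩ (Y' Δ ((Y ∩ Z) ∪ W))) Δ W = {2,7}
((W ∩ (Y' Δ ((Y ∩ Z) ∪ W))) Δ W)' = {1,3,4,5,6,8,9}
|((W ∩ (Y' Δ ((Y ∩ Z) ∪ W))) Δ W)'| = 7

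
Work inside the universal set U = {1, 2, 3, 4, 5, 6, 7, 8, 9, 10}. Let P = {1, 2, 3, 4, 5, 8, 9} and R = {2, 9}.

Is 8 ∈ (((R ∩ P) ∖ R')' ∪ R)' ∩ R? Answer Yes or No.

8 ∉ R and 8 ∈ P, so 8 ∉ R ∩ P
8 ∉ R, so 8 ∈ R'
8 ∉ (R ∩ P) and 8 ∈ R', so 8 ∉ (R ∩ P) ∖ R'
8 ∈ ((R ∩ P) ∖ R')' since 8 ∉ ((R ∩ P) ∖ R')
8 ∈ ((R ∩ P) ∖ R')' and 8 ∉ R, so 8 ∈ ((R ∩ P) ∖ R')' ∪ R
8 ∉ (((R ∩ P) ∖ R')' ∪ R)' since 8 ∈ (((R ∩ P) ∖ R')' ∪ R)
8 ∉ (((R ∩ P) ∖ R')' ∪ R)' and 8 ∉ R, so 8 ∉ (((R ∩ P) ∖ R')' ∪ R)' ∩ R

No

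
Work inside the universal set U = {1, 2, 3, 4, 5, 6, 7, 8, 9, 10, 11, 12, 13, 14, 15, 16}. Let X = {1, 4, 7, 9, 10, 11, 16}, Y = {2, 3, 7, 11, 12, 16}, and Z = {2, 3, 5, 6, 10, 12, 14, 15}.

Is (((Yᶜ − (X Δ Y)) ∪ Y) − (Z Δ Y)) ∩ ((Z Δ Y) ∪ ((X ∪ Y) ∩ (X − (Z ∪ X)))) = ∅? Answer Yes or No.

Yes

Yᶜ = {1, 4, 5, 6, 8, 9, 10, 13, 14, 15}
X Δ Y = {1, 2, 3, 4, 9, 10, 12}
Yᶜ − (X Δ Y) = {5, 6, 8, 13, 14, 15}
(Yᶜ − (X Δ Y)) ∪ Y = {2, 3, 5, 6, 7, 8, 11, 12, 13, 14, 15, 16}
Z Δ Y = {5, 6, 7, 10, 11, 14, 15, 16}
((Yᶜ − (X Δ Y)) ∪ Y) − (Z Δ Y) = {2, 3, 8, 12, 13}
X ∪ Y = {1, 2, 3, 4, 7, 9, 10, 11, 12, 16}
Z ∪ X = {1, 2, 3, 4, 5, 6, 7, 9, 10, 11, 12, 14, 15, 16}
X − (Z ∪ X) = {}
(X ∪ Y) ∩ (X − (Z ∪ X)) = {}
(Z Δ Y) ∪ ((X ∪ Y) ∩ (X − (Z ∪ X))) = {5, 6, 7, 10, 11, 14, 15, 16}
{2, 3, 8, 12, 13} and {5, 6, 7, 10, 11, 14, 15, 16} share no elements.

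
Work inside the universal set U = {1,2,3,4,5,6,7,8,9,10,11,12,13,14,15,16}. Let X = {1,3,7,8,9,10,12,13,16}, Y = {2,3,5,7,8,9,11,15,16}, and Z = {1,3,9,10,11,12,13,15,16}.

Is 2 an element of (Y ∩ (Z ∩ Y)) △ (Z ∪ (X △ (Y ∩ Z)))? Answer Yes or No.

2 ∉ Z and 2 ∈ Y, so 2 ∉ Z ∩ Y
2 ∈ Y and 2 ∉ (Z ∩ Y), so 2 ∉ Y ∩ (Z ∩ Y)
2 ∈ Y and 2 ∉ Z, so 2 ∉ Y ∩ Z
2 ∉ X and 2 ∉ (Y ∩ Z), so 2 ∉ X △ (Y ∩ Z)
2 ∉ Z and 2 ∉ (X △ (Y ∩ Z)), so 2 ∉ Z ∪ (X △ (Y ∩ Z))
2 ∉ (Y ∩ (Z ∩ Y)) and 2 ∉ (Z ∪ (X △ (Y ∩ Z))), so 2 ∉ (Y ∩ (Z ∩ Y)) △ (Z ∪ (X △ (Y ∩ Z)))

No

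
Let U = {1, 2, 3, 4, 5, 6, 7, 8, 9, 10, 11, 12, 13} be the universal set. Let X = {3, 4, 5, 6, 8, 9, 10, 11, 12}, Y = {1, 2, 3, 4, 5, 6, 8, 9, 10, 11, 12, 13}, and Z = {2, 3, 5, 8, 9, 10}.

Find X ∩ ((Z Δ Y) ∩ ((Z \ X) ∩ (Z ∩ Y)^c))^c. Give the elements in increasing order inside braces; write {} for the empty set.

Z Δ Y = {1, 4, 6, 11, 12, 13}
Z \ X = {2}
Z ∩ Y = {2, 3, 5, 8, 9, 10}
(Z ∩ Y)^c = {1, 4, 6, 7, 11, 12, 13}
(Z \ X) ∩ (Z ∩ Y)^c = {}
(Z Δ Y) ∩ ((Z \ X) ∩ (Z ∩ Y)^c) = {}
((Z Δ Y) ∩ ((Z \ X) ∩ (Z ∩ Y)^c))^c = {1, 2, 3, 4, 5, 6, 7, 8, 9, 10, 11, 12, 13}
X ∩ ((Z Δ Y) ∩ ((Z \ X) ∩ (Z ∩ Y)^c))^c = {3, 4, 5, 6, 8, 9, 10, 11, 12}

{3, 4, 5, 6, 8, 9, 10, 11, 12}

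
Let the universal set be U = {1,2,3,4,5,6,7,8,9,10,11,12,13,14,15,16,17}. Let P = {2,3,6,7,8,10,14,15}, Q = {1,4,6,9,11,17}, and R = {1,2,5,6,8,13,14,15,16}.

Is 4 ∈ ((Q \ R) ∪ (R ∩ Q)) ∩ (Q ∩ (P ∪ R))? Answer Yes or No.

No

4 ∈ Q and 4 ∉ R, so 4 ∈ Q \ R
4 ∉ R and 4 ∈ Q, so 4 ∉ R ∩ Q
4 ∈ (Q \ R) and 4 ∉ (R ∩ Q), so 4 ∈ (Q \ R) ∪ (R ∩ Q)
4 ∉ P and 4 ∉ R, so 4 ∉ P ∪ R
4 ∈ Q and 4 ∉ (P ∪ R), so 4 ∉ Q ∩ (P ∪ R)
4 ∈ ((Q \ R) ∪ (R ∩ Q)) and 4 ∉ (Q ∩ (P ∪ R)), so 4 ∉ ((Q \ R) ∪ (R ∩ Q)) ∩ (Q ∩ (P ∪ R))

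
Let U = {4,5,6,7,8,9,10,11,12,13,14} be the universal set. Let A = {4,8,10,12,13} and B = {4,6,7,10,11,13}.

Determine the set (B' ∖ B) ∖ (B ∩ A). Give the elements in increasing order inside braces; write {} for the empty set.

{5,8,9,12,14}

B' = {5,8,9,12,14}
B' ∖ B = {5,8,9,12,14}
B ∩ A = {4,10,13}
(B' ∖ B) ∖ (B ∩ A) = {5,8,9,12,14}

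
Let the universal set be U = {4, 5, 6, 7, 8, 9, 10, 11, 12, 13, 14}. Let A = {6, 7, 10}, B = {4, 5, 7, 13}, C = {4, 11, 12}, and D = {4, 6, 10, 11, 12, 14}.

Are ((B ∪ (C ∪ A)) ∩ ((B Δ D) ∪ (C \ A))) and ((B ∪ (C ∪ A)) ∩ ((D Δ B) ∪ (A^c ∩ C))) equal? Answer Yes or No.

Yes

C ∪ A = {4, 6, 7, 10, 11, 12}
B ∪ (C ∪ A) = {4, 5, 6, 7, 10, 11, 12, 13}
B Δ D = {5, 6, 7, 10, 11, 12, 13, 14}
C \ A = {4, 11, 12}
(B Δ D) ∪ (C \ A) = {4, 5, 6, 7, 10, 11, 12, 13, 14}
(B ∪ (C ∪ A)) ∩ ((B Δ D) ∪ (C \ A)) = {4, 5, 6, 7, 10, 11, 12, 13}
D Δ B = {5, 6, 7, 10, 11, 12, 13, 14}
A^c = {4, 5, 8, 9, 11, 12, 13, 14}
A^c ∩ C = {4, 11, 12}
(D Δ B) ∪ (A^c ∩ C) = {4, 5, 6, 7, 10, 11, 12, 13, 14}
(B ∪ (C ∪ A)) ∩ ((D Δ B) ∪ (A^c ∩ C)) = {4, 5, 6, 7, 10, 11, 12, 13}
Both equal {4, 5, 6, 7, 10, 11, 12, 13}, so (B ∪ (C ∪ A)) ∩ ((B Δ D) ∪ (C \ A)) = (B ∪ (C ∪ A)) ∩ ((D Δ B) ∪ (A^c ∩ C)).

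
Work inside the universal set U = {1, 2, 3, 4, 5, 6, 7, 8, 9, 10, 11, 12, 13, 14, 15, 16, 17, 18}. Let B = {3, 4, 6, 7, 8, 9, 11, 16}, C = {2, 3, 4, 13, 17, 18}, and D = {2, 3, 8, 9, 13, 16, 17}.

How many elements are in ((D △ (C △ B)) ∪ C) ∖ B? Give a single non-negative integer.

C △ B = {2, 6, 7, 8, 9, 11, 13, 16, 17, 18}
D △ (C △ B) = {3, 6, 7, 11, 18}
(D △ (C △ B)) ∪ C = {2, 3, 4, 6, 7, 11, 13, 17, 18}
((D △ (C △ B)) ∪ C) ∖ B = {2, 13, 17, 18}
|((D △ (C △ B)) ∪ C) ∖ B| = 4

4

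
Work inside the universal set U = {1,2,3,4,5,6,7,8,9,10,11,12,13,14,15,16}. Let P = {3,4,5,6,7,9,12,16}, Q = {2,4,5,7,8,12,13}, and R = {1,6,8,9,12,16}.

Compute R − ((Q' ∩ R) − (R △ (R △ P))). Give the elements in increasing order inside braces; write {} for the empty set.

{6,8,9,12,16}

Q' = {1,3,6,9,10,11,14,15,16}
Q' ∩ R = {1,6,9,16}
R △ P = {1,3,4,5,7,8}
R △ (R △ P) = {3,4,5,6,7,9,12,16}
(Q' ∩ R) − (R △ (R △ P)) = {1}
R − ((Q' ∩ R) − (R △ (R △ P))) = {6,8,9,12,16}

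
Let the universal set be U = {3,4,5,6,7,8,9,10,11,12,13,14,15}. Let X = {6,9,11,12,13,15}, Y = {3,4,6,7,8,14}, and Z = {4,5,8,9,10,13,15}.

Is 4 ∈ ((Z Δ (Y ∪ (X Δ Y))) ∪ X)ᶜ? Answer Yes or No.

4 ∉ X and 4 ∈ Y, so 4 ∈ X Δ Y
4 ∈ Y and 4 ∈ (X Δ Y), so 4 ∈ Y ∪ (X Δ Y)
4 ∈ Z and 4 ∈ (Y ∪ (X Δ Y)), so 4 ∉ Z Δ (Y ∪ (X Δ Y))
4 ∉ (Z Δ (Y ∪ (X Δ Y))) and 4 ∉ X, so 4 ∉ (Z Δ (Y ∪ (X Δ Y))) ∪ X
4 ∈ ((Z Δ (Y ∪ (X Δ Y))) ∪ X)ᶜ since 4 ∉ ((Z Δ (Y ∪ (X Δ Y))) ∪ X)

Yes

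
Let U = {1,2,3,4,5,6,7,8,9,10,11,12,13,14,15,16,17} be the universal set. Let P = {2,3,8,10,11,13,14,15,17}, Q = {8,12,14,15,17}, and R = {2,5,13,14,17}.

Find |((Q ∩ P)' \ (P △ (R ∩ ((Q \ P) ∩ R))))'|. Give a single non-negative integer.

9

Q ∩ P = {8,14,15,17}
(Q ∩ P)' = {1,2,3,4,5,6,7,9,10,11,12,13,16}
Q \ P = {12}
(Q \ P) ∩ R = {}
R ∩ ((Q \ P) ∩ R) = {}
P △ (R ∩ ((Q \ P) ∩ R)) = {2,3,8,10,11,13,14,15,17}
(Q ∩ P)' \ (P △ (R ∩ ((Q \ P) ∩ R))) = {1,4,5,6,7,9,12,16}
((Q ∩ P)' \ (P △ (R ∩ ((Q \ P) ∩ R))))' = {2,3,8,10,11,13,14,15,17}
|((Q ∩ P)' \ (P △ (R ∩ ((Q \ P) ∩ R))))'| = 9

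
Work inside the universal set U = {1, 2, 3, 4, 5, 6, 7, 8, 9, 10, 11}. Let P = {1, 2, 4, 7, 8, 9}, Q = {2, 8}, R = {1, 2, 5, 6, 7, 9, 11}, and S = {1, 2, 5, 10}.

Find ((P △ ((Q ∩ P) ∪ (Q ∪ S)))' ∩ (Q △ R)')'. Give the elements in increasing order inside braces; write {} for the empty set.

{1, 4, 5, 6, 7, 8, 9, 10, 11}

Q ∩ P = {2, 8}
Q ∪ S = {1, 2, 5, 8, 10}
(Q ∩ P) ∪ (Q ∪ S) = {1, 2, 5, 8, 10}
P △ ((Q ∩ P) ∪ (Q ∪ S)) = {4, 5, 7, 9, 10}
(P △ ((Q ∩ P) ∪ (Q ∪ S)))' = {1, 2, 3, 6, 8, 11}
Q △ R = {1, 5, 6, 7, 8, 9, 11}
(Q △ R)' = {2, 3, 4, 10}
(P △ ((Q ∩ P) ∪ (Q ∪ S)))' ∩ (Q △ R)' = {2, 3}
((P △ ((Q ∩ P) ∪ (Q ∪ S)))' ∩ (Q △ R)')' = {1, 4, 5, 6, 7, 8, 9, 10, 11}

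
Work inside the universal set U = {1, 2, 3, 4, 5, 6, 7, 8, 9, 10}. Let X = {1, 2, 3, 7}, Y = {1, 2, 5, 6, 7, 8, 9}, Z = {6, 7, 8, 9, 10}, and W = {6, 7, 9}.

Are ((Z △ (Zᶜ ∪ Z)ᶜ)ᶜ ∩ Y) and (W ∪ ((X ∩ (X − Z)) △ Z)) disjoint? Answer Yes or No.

Zᶜ = {1, 2, 3, 4, 5}
Zᶜ ∪ Z = {1, 2, 3, 4, 5, 6, 7, 8, 9, 10}
(Zᶜ ∪ Z)ᶜ = {}
Z △ (Zᶜ ∪ Z)ᶜ = {6, 7, 8, 9, 10}
(Z △ (Zᶜ ∪ Z)ᶜ)ᶜ = {1, 2, 3, 4, 5}
(Z △ (Zᶜ ∪ Z)ᶜ)ᶜ ∩ Y = {1, 2, 5}
X − Z = {1, 2, 3}
X ∩ (X − Z) = {1, 2, 3}
(X ∩ (X − Z)) △ Z = {1, 2, 3, 6, 7, 8, 9, 10}
W ∪ ((X ∩ (X − Z)) △ Z) = {1, 2, 3, 6, 7, 8, 9, 10}
1 lies in both, so they are not disjoint.

No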